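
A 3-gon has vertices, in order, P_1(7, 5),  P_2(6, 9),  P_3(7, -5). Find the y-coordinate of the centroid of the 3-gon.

3

Apply the shoelace formula. First the cross-terms c_i = x_i·y_{i+1} − x_{i+1}·y_i:
  33, -93, 70  ⇒  2A = 10, A = 5.
Then Σ (y_i + y_{i+1})·c_i = 90, so ȳ = 90 / (6·5) = 3.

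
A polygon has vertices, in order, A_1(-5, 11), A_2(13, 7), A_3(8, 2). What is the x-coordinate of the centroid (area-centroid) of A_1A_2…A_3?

16/3

Apply the shoelace (surveyor's) formula. First the cross-terms c_i = x_i·y_{i+1} − x_{i+1}·y_i:
  -178, -30, 98  ⇒  2A = -110, A = -55.
Then Σ (x_i + x_{i+1})·c_i = -1760, so x̄ = -1760 / (6·(-55)) = 16/3.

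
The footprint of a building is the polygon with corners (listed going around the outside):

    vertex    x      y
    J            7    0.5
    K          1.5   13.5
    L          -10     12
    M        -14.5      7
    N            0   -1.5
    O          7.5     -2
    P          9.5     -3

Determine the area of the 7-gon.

Apply the shoelace formula: 2A = Σ (x_i·y_{i+1} − x_{i+1}·y_i), indices taken mod 7.
Σ = (93.75) + (153) + (104) + (21.75) + (11.25) + (-3.5) + (25.75) = 406
Area = |Σ|/2 = 203.

203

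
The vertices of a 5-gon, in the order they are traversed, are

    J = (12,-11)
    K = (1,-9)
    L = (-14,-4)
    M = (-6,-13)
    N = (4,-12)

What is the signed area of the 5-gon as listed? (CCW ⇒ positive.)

Apply the surveyor's formula: 2A = Σ (x_i·y_{i+1} − x_{i+1}·y_i), indices taken mod 5.
Cross-terms: -97, -130, 158, 124, 100  ⇒  Σ = 155
Signed area = Σ/2 = 77.5 (positive ⇒ counter-clockwise traversal).

77.5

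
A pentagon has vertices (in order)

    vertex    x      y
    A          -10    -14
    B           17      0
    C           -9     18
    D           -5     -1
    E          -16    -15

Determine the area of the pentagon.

388

Apply the shoelace (surveyor's) formula: 2A = Σ (x_i·y_{i+1} − x_{i+1}·y_i), indices taken mod 5.
Cross-terms: 238, 306, 99, 59, 74  ⇒  Σ = 776
Area = |Σ|/2 = 388.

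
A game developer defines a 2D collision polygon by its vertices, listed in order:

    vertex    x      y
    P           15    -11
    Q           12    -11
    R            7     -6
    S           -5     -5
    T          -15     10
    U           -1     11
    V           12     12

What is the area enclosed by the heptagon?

Apply the surveyor's formula: 2A = Σ (x_i·y_{i+1} − x_{i+1}·y_i), indices taken mod 7.
Cross-terms: -33, 5, -65, -125, -155, -144, -312  ⇒  Σ = -829
Area = |Σ|/2 = 414.5.

414.5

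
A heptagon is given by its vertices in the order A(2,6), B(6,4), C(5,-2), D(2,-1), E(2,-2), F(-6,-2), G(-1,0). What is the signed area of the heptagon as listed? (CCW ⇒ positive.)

Σ = (-28) + (-32) + (-1) + (-2) + (-16) + (-2) + (-6) = -87
Signed area = Σ/2 = -43.5 (negative ⇒ clockwise traversal).

-43.5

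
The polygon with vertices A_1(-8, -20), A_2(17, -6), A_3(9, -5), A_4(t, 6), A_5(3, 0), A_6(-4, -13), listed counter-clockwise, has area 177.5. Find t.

Write out the shoelace sum; only the two edges meeting at A_4 involve t:
2·Area = [(9·6 − t·(-5)) + (t·0 − 3·6)] + 294
       = 5·t + 330 = 355
⇒ t = 5.

5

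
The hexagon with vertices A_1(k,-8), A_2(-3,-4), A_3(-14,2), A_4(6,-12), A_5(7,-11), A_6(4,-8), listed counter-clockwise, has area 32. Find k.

5

The doubled signed area Σ (x_i y_{i+1} − x_{i+1} y_i) is linear in k.
With k=0 it equals 44; the coefficient of k is 4 (from the two edges through A_1).
So 4·k + 44 = 2·32 = 64 ⇒ k = 5.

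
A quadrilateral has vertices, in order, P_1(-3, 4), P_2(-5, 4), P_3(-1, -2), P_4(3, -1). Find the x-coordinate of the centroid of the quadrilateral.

-67/57

Apply the surveyor's formula. First the cross-terms c_i = x_i·y_{i+1} − x_{i+1}·y_i:
  8, 14, 7, 9  ⇒  2A = 38, A = 19.
Then Σ (x_i + x_{i+1})·c_i = -134, so x̄ = -134 / (6·19) = -67/57.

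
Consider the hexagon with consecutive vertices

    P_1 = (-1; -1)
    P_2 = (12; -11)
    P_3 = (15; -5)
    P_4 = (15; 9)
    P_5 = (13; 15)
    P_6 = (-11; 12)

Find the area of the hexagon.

395

Σ = (23) + (105) + (210) + (108) + (321) + (23) = 790
Area = |Σ|/2 = 395.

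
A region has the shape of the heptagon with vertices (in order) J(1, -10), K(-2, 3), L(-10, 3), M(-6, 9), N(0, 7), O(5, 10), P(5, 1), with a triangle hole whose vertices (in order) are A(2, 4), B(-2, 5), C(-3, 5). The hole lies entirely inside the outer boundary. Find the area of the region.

Outer boundary:
J→K: (1)(3) − (-2)(-10) = -17
K→L: (-2)(3) − (-10)(3) = 24
L→M: (-10)(9) − (-6)(3) = -72
M→N: (-6)(7) − (0)(9) = -42
N→O: (0)(10) − (5)(7) = -35
O→P: (5)(1) − (5)(10) = -45
P→J: (5)(-10) − (1)(1) = -51
Σ = -238
Area = |Σ|/2 = 119.
Hole:
Apply Gauss's area formula: 2A = Σ (x_i·y_{i+1} − x_{i+1}·y_i), indices taken mod 3.
A→B: (2)(5) − (-2)(4) = 18
B→C: (-2)(5) − (-3)(5) = 5
C→A: (-3)(4) − (2)(5) = -22
Σ = 1
Area = |Σ|/2 = 0.5.
Net area = 119 − 0.5 = 118.5.

118.5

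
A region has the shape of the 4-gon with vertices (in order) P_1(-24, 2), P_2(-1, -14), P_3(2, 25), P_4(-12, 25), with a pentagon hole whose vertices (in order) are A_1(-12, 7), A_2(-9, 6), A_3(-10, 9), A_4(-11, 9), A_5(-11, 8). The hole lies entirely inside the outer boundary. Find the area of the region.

629

Outer boundary:
Apply Gauss's area formula: 2A = Σ (x_i·y_{i+1} − x_{i+1}·y_i), indices taken mod 4.
Σ = (338) + (3) + (350) + (576) = 1267
Area = |Σ|/2 = 633.5.
Hole:
Cross-terms: -9, -21, 9, 11, 19  ⇒  Σ = 9
Area = |Σ|/2 = 4.5.
Net area = 633.5 − 4.5 = 629.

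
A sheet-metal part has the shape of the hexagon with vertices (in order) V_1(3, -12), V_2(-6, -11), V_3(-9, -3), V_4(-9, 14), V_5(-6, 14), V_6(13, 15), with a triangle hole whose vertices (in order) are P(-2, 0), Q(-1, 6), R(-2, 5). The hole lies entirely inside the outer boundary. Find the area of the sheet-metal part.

424.5

Outer boundary:
Σ = (-105) + (-81) + (-153) + (-42) + (-272) + (-201) = -854
Area = |Σ|/2 = 427.
Hole:
Apply Gauss's area formula: 2A = Σ (x_i·y_{i+1} − x_{i+1}·y_i), indices taken mod 3.
P→Q: (-2)(6) − (-1)(0) = -12
Q→R: (-1)(5) − (-2)(6) = 7
R→P: (-2)(0) − (-2)(5) = 10
Σ = 5
Area = |Σ|/2 = 2.5.
Net area = 427 − 2.5 = 424.5.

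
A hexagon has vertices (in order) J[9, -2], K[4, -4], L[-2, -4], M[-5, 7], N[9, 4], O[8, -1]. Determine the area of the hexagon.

Apply the shoelace (surveyor's) formula: 2A = Σ (x_i·y_{i+1} − x_{i+1}·y_i), indices taken mod 6.
J→K: (9)(-4) − (4)(-2) = -28
K→L: (4)(-4) − (-2)(-4) = -24
L→M: (-2)(7) − (-5)(-4) = -34
M→N: (-5)(4) − (9)(7) = -83
N→O: (9)(-1) − (8)(4) = -41
O→J: (8)(-2) − (9)(-1) = -7
Σ = -217
Area = |Σ|/2 = 108.5.

108.5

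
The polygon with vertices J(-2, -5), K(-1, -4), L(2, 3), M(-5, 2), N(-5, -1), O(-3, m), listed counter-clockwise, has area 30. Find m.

-2

Write out the shoelace sum; only the two edges meeting at O involve m:
2·Area = [((-5)·m − (-3)·(-1)) + ((-3)·(-5) − (-2)·m)] + 42
       = -3·m + 54 = 60
⇒ m = -2.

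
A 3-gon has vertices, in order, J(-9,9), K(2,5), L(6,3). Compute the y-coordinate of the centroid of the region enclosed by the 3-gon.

17/3

Apply the shoelace (surveyor's) formula. First the cross-terms c_i = x_i·y_{i+1} − x_{i+1}·y_i:
  -63, -24, 81  ⇒  2A = -6, A = -3.
Then Σ (y_i + y_{i+1})·c_i = -102, so ȳ = -102 / (6·(-3)) = 17/3.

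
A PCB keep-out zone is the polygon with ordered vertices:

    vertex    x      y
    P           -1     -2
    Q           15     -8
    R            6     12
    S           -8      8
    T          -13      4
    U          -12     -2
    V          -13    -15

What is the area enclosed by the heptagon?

360.5

Apply the shoelace (surveyor's) formula: 2A = Σ (x_i·y_{i+1} − x_{i+1}·y_i), indices taken mod 7.
Cross-terms: 38, 228, 144, 72, 74, 154, 11  ⇒  Σ = 721
Area = |Σ|/2 = 360.5.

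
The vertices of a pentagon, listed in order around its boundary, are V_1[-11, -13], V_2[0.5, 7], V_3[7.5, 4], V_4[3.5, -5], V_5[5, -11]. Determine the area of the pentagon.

Cross-terms: -70.5, -50.5, -51.5, -13.5, -186  ⇒  Σ = -372
Area = |Σ|/2 = 186.

186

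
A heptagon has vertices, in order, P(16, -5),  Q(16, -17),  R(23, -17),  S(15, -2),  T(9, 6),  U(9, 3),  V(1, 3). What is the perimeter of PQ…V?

|PQ| = √((0)² + (-12)²) = √144 = 12
|QR| = √((7)² + (0)²) = √49 = 7
|RS| = √((-8)² + (15)²) = √289 = 17
|ST| = √((-6)² + (8)²) = √100 = 10
|TU| = √((0)² + (-3)²) = √9 = 3
|UV| = √((-8)² + (0)²) = √64 = 8
|VP| = √((15)² + (-8)²) = √289 = 17
Perimeter = 12 + 7 + 17 + 10 + 3 + 8 + 17 = 74.

74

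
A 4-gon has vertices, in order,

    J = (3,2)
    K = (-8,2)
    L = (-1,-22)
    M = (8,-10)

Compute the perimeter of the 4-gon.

|JK| = √((-11)² + (0)²) = √121 = 11
|KL| = √((7)² + (-24)²) = √625 = 25
|LM| = √((9)² + (12)²) = √225 = 15
|MJ| = √((-5)² + (12)²) = √169 = 13
Perimeter = 11 + 25 + 15 + 13 = 64.

64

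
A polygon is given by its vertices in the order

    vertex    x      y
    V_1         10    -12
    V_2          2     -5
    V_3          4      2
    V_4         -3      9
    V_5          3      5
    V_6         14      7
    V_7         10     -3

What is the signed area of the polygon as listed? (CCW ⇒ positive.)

Apply the shoelace formula: 2A = Σ (x_i·y_{i+1} − x_{i+1}·y_i), indices taken mod 7.
Σ = (-26) + (24) + (42) + (-42) + (-49) + (-112) + (-90) = -253
Signed area = Σ/2 = -126.5 (negative ⇒ clockwise traversal).

-126.5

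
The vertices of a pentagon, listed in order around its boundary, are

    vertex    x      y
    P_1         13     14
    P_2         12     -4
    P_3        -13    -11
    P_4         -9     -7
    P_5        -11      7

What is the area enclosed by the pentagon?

398.5

Apply the surveyor's formula: 2A = Σ (x_i·y_{i+1} − x_{i+1}·y_i), indices taken mod 5.
Σ = (-220) + (-184) + (-8) + (-140) + (-245) = -797
Area = |Σ|/2 = 398.5.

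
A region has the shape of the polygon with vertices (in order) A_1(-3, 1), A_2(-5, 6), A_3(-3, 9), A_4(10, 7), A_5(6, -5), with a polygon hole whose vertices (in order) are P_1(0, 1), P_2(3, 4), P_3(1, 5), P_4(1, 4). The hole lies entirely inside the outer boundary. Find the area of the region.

Outer boundary:
Σ = (-13) + (-27) + (-111) + (-92) + (-9) = -252
Area = |Σ|/2 = 126.
Hole:
Apply the shoelace formula: 2A = Σ (x_i·y_{i+1} − x_{i+1}·y_i), indices taken mod 4.
Cross-terms: -3, 11, -1, 1  ⇒  Σ = 8
Area = |Σ|/2 = 4.
Net area = 126 − 4 = 122.

122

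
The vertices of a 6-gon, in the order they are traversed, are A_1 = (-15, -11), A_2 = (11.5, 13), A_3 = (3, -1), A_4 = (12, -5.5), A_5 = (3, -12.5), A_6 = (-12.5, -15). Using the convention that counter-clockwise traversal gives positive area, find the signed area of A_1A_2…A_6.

Cross-terms: -68.5, -50.5, -4.5, -133.5, -201.25, -87.5  ⇒  Σ = -545.75
Signed area = Σ/2 = -272.875 (negative ⇒ clockwise traversal).

-272.875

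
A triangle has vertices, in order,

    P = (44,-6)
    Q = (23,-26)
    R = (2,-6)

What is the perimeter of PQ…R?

|PQ| = √((-21)² + (-20)²) = √841 = 29
|QR| = √((-21)² + (20)²) = √841 = 29
|RP| = √((42)² + (0)²) = √1764 = 42
Perimeter = 29 + 29 + 42 = 100.

100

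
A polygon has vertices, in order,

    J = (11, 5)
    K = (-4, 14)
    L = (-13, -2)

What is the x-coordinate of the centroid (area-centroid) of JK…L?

Apply Gauss's area formula. First the cross-terms c_i = x_i·y_{i+1} − x_{i+1}·y_i:
  174, 190, -43  ⇒  2A = 321, A = 160.5.
Then Σ (x_i + x_{i+1})·c_i = -1926, so x̄ = -1926 / (6·160.5) = -2.

-2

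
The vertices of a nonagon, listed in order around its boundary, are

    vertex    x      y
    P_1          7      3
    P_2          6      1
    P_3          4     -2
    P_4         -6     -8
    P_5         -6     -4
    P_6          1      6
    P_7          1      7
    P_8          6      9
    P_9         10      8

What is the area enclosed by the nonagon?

113.5

Apply the shoelace formula: 2A = Σ (x_i·y_{i+1} − x_{i+1}·y_i), indices taken mod 9.
P_1→P_2: (7)(1) − (6)(3) = -11
P_2→P_3: (6)(-2) − (4)(1) = -16
P_3→P_4: (4)(-8) − (-6)(-2) = -44
P_4→P_5: (-6)(-4) − (-6)(-8) = -24
P_5→P_6: (-6)(6) − (1)(-4) = -32
P_6→P_7: (1)(7) − (1)(6) = 1
P_7→P_8: (1)(9) − (6)(7) = -33
P_8→P_9: (6)(8) − (10)(9) = -42
P_9→P_1: (10)(3) − (7)(8) = -26
Σ = -227
Area = |Σ|/2 = 113.5.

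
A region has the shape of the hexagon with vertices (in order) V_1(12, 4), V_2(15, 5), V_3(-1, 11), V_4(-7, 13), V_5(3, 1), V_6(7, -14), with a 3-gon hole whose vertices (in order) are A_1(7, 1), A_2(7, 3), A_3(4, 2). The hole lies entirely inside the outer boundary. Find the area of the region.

164.5

Outer boundary:
Apply the shoelace formula: 2A = Σ (x_i·y_{i+1} − x_{i+1}·y_i), indices taken mod 6.
Σ = (0) + (170) + (64) + (-46) + (-49) + (196) = 335
Area = |Σ|/2 = 167.5.
Hole:
Apply Gauss's area formula: 2A = Σ (x_i·y_{i+1} − x_{i+1}·y_i), indices taken mod 3.
A_1→A_2: (7)(3) − (7)(1) = 14
A_2→A_3: (7)(2) − (4)(3) = 2
A_3→A_1: (4)(1) − (7)(2) = -10
Σ = 6
Area = |Σ|/2 = 3.
Net area = 167.5 − 3 = 164.5.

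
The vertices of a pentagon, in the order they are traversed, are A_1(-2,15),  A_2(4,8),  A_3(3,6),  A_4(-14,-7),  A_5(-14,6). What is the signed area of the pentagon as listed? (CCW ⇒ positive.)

-196.5

Apply the surveyor's formula: 2A = Σ (x_i·y_{i+1} − x_{i+1}·y_i), indices taken mod 5.
Σ = (-76) + (0) + (63) + (-182) + (-198) = -393
Signed area = Σ/2 = -196.5 (negative ⇒ clockwise traversal).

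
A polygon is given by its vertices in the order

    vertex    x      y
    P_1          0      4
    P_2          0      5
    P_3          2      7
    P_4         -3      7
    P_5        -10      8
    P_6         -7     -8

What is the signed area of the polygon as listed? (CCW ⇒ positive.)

89.5

Apply the shoelace (surveyor's) formula: 2A = Σ (x_i·y_{i+1} − x_{i+1}·y_i), indices taken mod 6.
Σ = (0) + (-10) + (35) + (46) + (136) + (-28) = 179
Signed area = Σ/2 = 89.5 (positive ⇒ counter-clockwise traversal).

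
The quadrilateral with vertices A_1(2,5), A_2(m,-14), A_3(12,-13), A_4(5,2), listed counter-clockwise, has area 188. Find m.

-7

Write out the shoelace sum; only the two edges meeting at A_2 involve m:
2·Area = [(2·(-14) − m·5) + (m·(-13) − 12·(-14))] + 110
       = -18·m + 250 = 376
⇒ m = -7.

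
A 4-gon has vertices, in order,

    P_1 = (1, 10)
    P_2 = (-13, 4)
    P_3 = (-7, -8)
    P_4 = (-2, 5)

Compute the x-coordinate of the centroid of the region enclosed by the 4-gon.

Apply the surveyor's formula. First the cross-terms c_i = x_i·y_{i+1} − x_{i+1}·y_i:
  134, 132, -51, -25  ⇒  2A = 190, A = 95.
Then Σ (x_i + x_{i+1})·c_i = -3764, so x̄ = -3764 / (6·95) = -1882/285.

-1882/285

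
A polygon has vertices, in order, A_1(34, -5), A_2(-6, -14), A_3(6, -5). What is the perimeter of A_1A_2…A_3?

|A_1A_2| = √((-40)² + (-9)²) = √1681 = 41
|A_2A_3| = √((12)² + (9)²) = √225 = 15
|A_3A_1| = √((28)² + (0)²) = √784 = 28
Perimeter = 41 + 15 + 28 = 84.

84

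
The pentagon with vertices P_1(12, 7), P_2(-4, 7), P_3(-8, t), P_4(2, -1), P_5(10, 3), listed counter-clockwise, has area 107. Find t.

2

Write out the shoelace sum; only the two edges meeting at P_3 involve t:
2·Area = [((-4)·t − (-8)·7) + ((-8)·(-1) − 2·t)] + 162
       = -6·t + 226 = 214
⇒ t = 2.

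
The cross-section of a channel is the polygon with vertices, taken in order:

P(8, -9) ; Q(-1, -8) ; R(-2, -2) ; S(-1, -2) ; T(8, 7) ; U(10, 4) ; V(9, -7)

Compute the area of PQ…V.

Apply the surveyor's formula: 2A = Σ (x_i·y_{i+1} − x_{i+1}·y_i), indices taken mod 7.
Σ = (-73) + (-14) + (2) + (9) + (-38) + (-106) + (-25) = -245
Area = |Σ|/2 = 122.5.

122.5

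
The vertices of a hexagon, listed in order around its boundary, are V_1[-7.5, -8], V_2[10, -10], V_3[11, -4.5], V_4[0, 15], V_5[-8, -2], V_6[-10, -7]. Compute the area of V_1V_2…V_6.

284.25

V_1→V_2: (-7.5)(-10) − (10)(-8) = 155
V_2→V_3: (10)(-4.5) − (11)(-10) = 65
V_3→V_4: (11)(15) − (0)(-4.5) = 165
V_4→V_5: (0)(-2) − (-8)(15) = 120
V_5→V_6: (-8)(-7) − (-10)(-2) = 36
V_6→V_1: (-10)(-8) − (-7.5)(-7) = 27.5
Σ = 568.5
Area = |Σ|/2 = 284.25.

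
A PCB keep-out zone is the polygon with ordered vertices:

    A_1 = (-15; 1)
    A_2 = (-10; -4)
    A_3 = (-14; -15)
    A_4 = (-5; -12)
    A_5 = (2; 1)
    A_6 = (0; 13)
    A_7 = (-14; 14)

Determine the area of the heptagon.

A_1→A_2: (-15)(-4) − (-10)(1) = 70
A_2→A_3: (-10)(-15) − (-14)(-4) = 94
A_3→A_4: (-14)(-12) − (-5)(-15) = 93
A_4→A_5: (-5)(1) − (2)(-12) = 19
A_5→A_6: (2)(13) − (0)(1) = 26
A_6→A_7: (0)(14) − (-14)(13) = 182
A_7→A_1: (-14)(1) − (-15)(14) = 196
Σ = 680
Area = |Σ|/2 = 340.

340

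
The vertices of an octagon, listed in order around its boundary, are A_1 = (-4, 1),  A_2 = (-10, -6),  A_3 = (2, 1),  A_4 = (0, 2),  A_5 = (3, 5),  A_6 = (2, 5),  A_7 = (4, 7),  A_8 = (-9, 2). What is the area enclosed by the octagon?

51.5

Apply the surveyor's formula: 2A = Σ (x_i·y_{i+1} − x_{i+1}·y_i), indices taken mod 8.
Cross-terms: 34, 2, 4, -6, 5, -6, 71, -1  ⇒  Σ = 103
Area = |Σ|/2 = 51.5.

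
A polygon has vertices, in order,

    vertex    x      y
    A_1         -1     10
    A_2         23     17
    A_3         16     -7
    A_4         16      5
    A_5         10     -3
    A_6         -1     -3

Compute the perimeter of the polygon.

96

|A_1A_2| = √((24)² + (7)²) = √625 = 25
|A_2A_3| = √((-7)² + (-24)²) = √625 = 25
|A_3A_4| = √((0)² + (12)²) = √144 = 12
|A_4A_5| = √((-6)² + (-8)²) = √100 = 10
|A_5A_6| = √((-11)² + (0)²) = √121 = 11
|A_6A_1| = √((0)² + (13)²) = √169 = 13
Perimeter = 25 + 25 + 12 + 10 + 11 + 13 = 96.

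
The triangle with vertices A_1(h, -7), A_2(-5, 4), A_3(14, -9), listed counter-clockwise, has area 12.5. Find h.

13

The doubled signed area Σ (x_i y_{i+1} − x_{i+1} y_i) is linear in h.
With h=0 it equals -144; the coefficient of h is 13 (from the two edges through A_1).
So 13·h + -144 = 2·12.5 = 25 ⇒ h = 13.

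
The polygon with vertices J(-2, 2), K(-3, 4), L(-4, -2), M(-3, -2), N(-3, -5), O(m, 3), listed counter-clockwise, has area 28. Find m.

4

Write out the shoelace sum; only the two edges meeting at O involve m:
2·Area = [((-3)·3 − m·(-5)) + (m·2 − (-2)·3)] + 31
       = 7·m + 28 = 56
⇒ m = 4.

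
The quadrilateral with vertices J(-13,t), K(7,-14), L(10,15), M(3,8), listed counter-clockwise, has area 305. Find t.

-11

The doubled signed area Σ (x_i y_{i+1} − x_{i+1} y_i) is linear in t.
With t=0 it equals 566; the coefficient of t is -4 (from the two edges through J).
So -4·t + 566 = 2·305 = 610 ⇒ t = -11.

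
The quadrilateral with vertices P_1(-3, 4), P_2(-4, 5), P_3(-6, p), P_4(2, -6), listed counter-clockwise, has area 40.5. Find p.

Write out the shoelace sum; only the two edges meeting at P_3 involve p:
2·Area = [((-4)·p − (-6)·5) + ((-6)·(-6) − 2·p)] + -9
       = -6·p + 57 = 81
⇒ p = -4.

-4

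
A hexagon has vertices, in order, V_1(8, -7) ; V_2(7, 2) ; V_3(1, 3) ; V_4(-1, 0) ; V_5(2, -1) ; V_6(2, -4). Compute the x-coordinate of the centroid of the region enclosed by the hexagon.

4.28

Apply the shoelace formula. First the cross-terms c_i = x_i·y_{i+1} − x_{i+1}·y_i:
  65, 19, 3, 1, -6, 18  ⇒  2A = 100, A = 50.
Then Σ (x_i + x_{i+1})·c_i = 1284, so x̄ = 1284 / (6·50) = 4.28.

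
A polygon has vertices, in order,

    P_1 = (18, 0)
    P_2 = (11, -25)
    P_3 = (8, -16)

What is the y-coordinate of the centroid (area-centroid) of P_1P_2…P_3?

Apply the shoelace formula. First the cross-terms c_i = x_i·y_{i+1} − x_{i+1}·y_i:
  -450, 24, 288  ⇒  2A = -138, A = -69.
Then Σ (y_i + y_{i+1})·c_i = 5658, so ȳ = 5658 / (6·(-69)) = -41/3.

-41/3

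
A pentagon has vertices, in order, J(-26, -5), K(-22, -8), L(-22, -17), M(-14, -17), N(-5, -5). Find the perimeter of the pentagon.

|JK| = √((4)² + (-3)²) = √25 = 5
|KL| = √((0)² + (-9)²) = √81 = 9
|LM| = √((8)² + (0)²) = √64 = 8
|MN| = √((9)² + (12)²) = √225 = 15
|NJ| = √((-21)² + (0)²) = √441 = 21
Perimeter = 5 + 9 + 8 + 15 + 21 = 58.

58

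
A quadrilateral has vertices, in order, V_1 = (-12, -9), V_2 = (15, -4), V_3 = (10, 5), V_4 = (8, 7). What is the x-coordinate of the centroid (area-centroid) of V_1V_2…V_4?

979/255

Apply the shoelace (surveyor's) formula. First the cross-terms c_i = x_i·y_{i+1} − x_{i+1}·y_i:
  183, 115, 30, 12  ⇒  2A = 340, A = 170.
Then Σ (x_i + x_{i+1})·c_i = 3916, so x̄ = 3916 / (6·170) = 979/255.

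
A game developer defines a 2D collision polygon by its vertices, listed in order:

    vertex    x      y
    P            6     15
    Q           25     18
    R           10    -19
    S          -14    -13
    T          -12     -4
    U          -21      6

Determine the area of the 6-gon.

Σ = (-267) + (-655) + (-396) + (-100) + (-156) + (-351) = -1925
Area = |Σ|/2 = 962.5.

962.5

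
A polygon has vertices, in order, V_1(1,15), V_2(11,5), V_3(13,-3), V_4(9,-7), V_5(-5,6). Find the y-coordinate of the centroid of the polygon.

373/96

Apply the shoelace (surveyor's) formula. First the cross-terms c_i = x_i·y_{i+1} − x_{i+1}·y_i:
  -160, -98, -64, 19, -81  ⇒  2A = -384, A = -192.
Then Σ (y_i + y_{i+1})·c_i = -4476, so ȳ = -4476 / (6·(-192)) = 373/96.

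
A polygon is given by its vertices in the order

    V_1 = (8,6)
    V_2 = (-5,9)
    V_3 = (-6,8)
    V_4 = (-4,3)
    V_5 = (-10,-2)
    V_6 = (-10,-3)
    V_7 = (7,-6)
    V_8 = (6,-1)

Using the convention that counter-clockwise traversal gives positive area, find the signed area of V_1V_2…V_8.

Σ = (102) + (14) + (14) + (38) + (10) + (81) + (29) + (44) = 332
Signed area = Σ/2 = 166 (positive ⇒ counter-clockwise traversal).

166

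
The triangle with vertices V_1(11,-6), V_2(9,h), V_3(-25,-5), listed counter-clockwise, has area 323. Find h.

Write out the shoelace sum; only the two edges meeting at V_2 involve h:
2·Area = [(11·h − 9·(-6)) + (9·(-5) − (-25)·h)] + 205
       = 36·h + 214 = 646
⇒ h = 12.

12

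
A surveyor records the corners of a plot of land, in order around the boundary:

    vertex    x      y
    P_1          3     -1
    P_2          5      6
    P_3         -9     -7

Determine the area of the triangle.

36

Apply the surveyor's formula: 2A = Σ (x_i·y_{i+1} − x_{i+1}·y_i), indices taken mod 3.
Σ = (23) + (19) + (30) = 72
Area = |Σ|/2 = 36.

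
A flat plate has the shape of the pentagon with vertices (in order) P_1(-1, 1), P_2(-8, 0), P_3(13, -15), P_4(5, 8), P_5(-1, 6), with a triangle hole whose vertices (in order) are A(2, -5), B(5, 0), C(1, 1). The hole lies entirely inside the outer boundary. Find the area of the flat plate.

Outer boundary:
Σ = (8) + (120) + (179) + (38) + (5) = 350
Area = |Σ|/2 = 175.
Hole:
Σ = (25) + (5) + (-7) = 23
Area = |Σ|/2 = 11.5.
Net area = 175 − 11.5 = 163.5.

163.5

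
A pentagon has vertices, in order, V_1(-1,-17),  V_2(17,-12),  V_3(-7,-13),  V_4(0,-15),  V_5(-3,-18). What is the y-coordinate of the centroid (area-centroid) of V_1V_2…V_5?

Apply Gauss's area formula. First the cross-terms c_i = x_i·y_{i+1} − x_{i+1}·y_i:
  301, -305, 105, -45, 33  ⇒  2A = 89, A = 44.5.
Then Σ (y_i + y_{i+1})·c_i = -3714, so ȳ = -3714 / (6·44.5) = -1238/89.

-1238/89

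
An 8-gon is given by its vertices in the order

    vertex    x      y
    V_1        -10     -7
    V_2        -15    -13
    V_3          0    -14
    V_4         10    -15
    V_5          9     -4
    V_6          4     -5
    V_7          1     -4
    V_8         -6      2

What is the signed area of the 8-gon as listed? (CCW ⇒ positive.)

235

Apply the shoelace formula: 2A = Σ (x_i·y_{i+1} − x_{i+1}·y_i), indices taken mod 8.
Σ = (25) + (210) + (140) + (95) + (-29) + (-11) + (-22) + (62) = 470
Signed area = Σ/2 = 235 (positive ⇒ counter-clockwise traversal).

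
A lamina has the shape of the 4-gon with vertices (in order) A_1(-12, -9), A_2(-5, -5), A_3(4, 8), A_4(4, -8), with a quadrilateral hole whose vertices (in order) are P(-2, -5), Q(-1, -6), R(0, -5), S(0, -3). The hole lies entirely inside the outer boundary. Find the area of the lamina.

Outer boundary:
Apply the shoelace (surveyor's) formula: 2A = Σ (x_i·y_{i+1} − x_{i+1}·y_i), indices taken mod 4.
Σ = (15) + (-20) + (-64) + (-132) = -201
Area = |Σ|/2 = 100.5.
Hole:
Apply Gauss's area formula: 2A = Σ (x_i·y_{i+1} − x_{i+1}·y_i), indices taken mod 4.
P→Q: (-2)(-6) − (-1)(-5) = 7
Q→R: (-1)(-5) − (0)(-6) = 5
R→S: (0)(-3) − (0)(-5) = 0
S→P: (0)(-5) − (-2)(-3) = -6
Σ = 6
Area = |Σ|/2 = 3.
Net area = 100.5 − 3 = 97.5.

97.5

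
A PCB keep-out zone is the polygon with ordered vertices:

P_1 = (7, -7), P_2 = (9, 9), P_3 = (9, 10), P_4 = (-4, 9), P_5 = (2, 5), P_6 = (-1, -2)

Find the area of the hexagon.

120

Apply Gauss's area formula: 2A = Σ (x_i·y_{i+1} − x_{i+1}·y_i), indices taken mod 6.
P_1→P_2: (7)(9) − (9)(-7) = 126
P_2→P_3: (9)(10) − (9)(9) = 9
P_3→P_4: (9)(9) − (-4)(10) = 121
P_4→P_5: (-4)(5) − (2)(9) = -38
P_5→P_6: (2)(-2) − (-1)(5) = 1
P_6→P_1: (-1)(-7) − (7)(-2) = 21
Σ = 240
Area = |Σ|/2 = 120.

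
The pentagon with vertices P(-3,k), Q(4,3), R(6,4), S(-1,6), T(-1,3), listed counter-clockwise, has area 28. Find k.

-3

Write out the shoelace sum; only the two edges meeting at P involve k:
2·Area = [((-1)·k − (-3)·3) + ((-3)·3 − 4·k)] + 41
       = -5·k + 41 = 56
⇒ k = -3.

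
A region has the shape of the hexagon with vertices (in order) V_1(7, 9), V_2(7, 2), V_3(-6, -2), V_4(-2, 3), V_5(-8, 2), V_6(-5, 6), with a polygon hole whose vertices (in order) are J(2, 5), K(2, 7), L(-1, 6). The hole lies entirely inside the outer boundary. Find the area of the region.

86

Outer boundary:
Apply the surveyor's formula: 2A = Σ (x_i·y_{i+1} − x_{i+1}·y_i), indices taken mod 6.
Cross-terms: -49, -2, -22, 20, -38, -87  ⇒  Σ = -178
Area = |Σ|/2 = 89.
Hole:
Apply the surveyor's formula: 2A = Σ (x_i·y_{i+1} − x_{i+1}·y_i), indices taken mod 3.
J→K: (2)(7) − (2)(5) = 4
K→L: (2)(6) − (-1)(7) = 19
L→J: (-1)(5) − (2)(6) = -17
Σ = 6
Area = |Σ|/2 = 3.
Net area = 89 − 3 = 86.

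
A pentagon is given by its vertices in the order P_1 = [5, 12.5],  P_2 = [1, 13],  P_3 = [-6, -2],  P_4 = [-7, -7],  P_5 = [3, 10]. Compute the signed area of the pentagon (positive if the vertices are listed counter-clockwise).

Apply the surveyor's formula: 2A = Σ (x_i·y_{i+1} − x_{i+1}·y_i), indices taken mod 5.
Σ = (52.5) + (76) + (28) + (-49) + (-12.5) = 95
Signed area = Σ/2 = 47.5 (positive ⇒ counter-clockwise traversal).

47.5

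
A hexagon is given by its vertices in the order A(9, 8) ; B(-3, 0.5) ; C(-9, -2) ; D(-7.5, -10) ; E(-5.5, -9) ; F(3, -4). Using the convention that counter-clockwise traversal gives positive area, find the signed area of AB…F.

117.75

Apply the surveyor's formula: 2A = Σ (x_i·y_{i+1} − x_{i+1}·y_i), indices taken mod 6.
Σ = (28.5) + (10.5) + (75) + (12.5) + (49) + (60) = 235.5
Signed area = Σ/2 = 117.75 (positive ⇒ counter-clockwise traversal).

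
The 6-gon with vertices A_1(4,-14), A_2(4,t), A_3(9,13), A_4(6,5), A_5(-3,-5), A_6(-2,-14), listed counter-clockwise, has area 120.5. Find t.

Write out the shoelace sum; only the two edges meeting at A_2 involve t:
2·Area = [(4·t − 4·(-14)) + (4·13 − 9·t)] + 68
       = -5·t + 176 = 241
⇒ t = -13.

-13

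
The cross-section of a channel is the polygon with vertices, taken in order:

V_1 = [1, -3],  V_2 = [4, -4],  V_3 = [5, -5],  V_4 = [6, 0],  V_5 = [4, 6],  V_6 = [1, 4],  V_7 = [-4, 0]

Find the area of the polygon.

Apply the shoelace formula: 2A = Σ (x_i·y_{i+1} − x_{i+1}·y_i), indices taken mod 7.
V_1→V_2: (1)(-4) − (4)(-3) = 8
V_2→V_3: (4)(-5) − (5)(-4) = 0
V_3→V_4: (5)(0) − (6)(-5) = 30
V_4→V_5: (6)(6) − (4)(0) = 36
V_5→V_6: (4)(4) − (1)(6) = 10
V_6→V_7: (1)(0) − (-4)(4) = 16
V_7→V_1: (-4)(-3) − (1)(0) = 12
Σ = 112
Area = |Σ|/2 = 56.

56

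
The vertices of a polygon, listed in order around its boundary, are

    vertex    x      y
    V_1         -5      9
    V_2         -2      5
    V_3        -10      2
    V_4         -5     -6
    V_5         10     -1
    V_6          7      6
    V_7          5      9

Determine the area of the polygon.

Apply the shoelace (surveyor's) formula: 2A = Σ (x_i·y_{i+1} − x_{i+1}·y_i), indices taken mod 7.
V_1→V_2: (-5)(5) − (-2)(9) = -7
V_2→V_3: (-2)(2) − (-10)(5) = 46
V_3→V_4: (-10)(-6) − (-5)(2) = 70
V_4→V_5: (-5)(-1) − (10)(-6) = 65
V_5→V_6: (10)(6) − (7)(-1) = 67
V_6→V_7: (7)(9) − (5)(6) = 33
V_7→V_1: (5)(9) − (-5)(9) = 90
Σ = 364
Area = |Σ|/2 = 182.

182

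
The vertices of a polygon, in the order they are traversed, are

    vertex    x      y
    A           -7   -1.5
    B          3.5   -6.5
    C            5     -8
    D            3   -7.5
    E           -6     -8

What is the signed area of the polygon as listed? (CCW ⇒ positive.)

Cross-terms: 50.75, 4.5, -13.5, -69, -47  ⇒  Σ = -74.25
Signed area = Σ/2 = -37.125 (negative ⇒ clockwise traversal).

-37.125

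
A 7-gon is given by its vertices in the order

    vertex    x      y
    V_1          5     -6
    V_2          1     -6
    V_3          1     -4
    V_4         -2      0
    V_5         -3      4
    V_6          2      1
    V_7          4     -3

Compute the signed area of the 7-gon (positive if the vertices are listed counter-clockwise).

Apply the surveyor's formula: 2A = Σ (x_i·y_{i+1} − x_{i+1}·y_i), indices taken mod 7.
Σ = (-24) + (2) + (-8) + (-8) + (-11) + (-10) + (-9) = -68
Signed area = Σ/2 = -34 (negative ⇒ clockwise traversal).

-34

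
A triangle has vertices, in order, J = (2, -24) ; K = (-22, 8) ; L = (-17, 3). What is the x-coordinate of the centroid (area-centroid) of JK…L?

Apply the shoelace (surveyor's) formula. First the cross-terms c_i = x_i·y_{i+1} − x_{i+1}·y_i:
  -512, 70, 402  ⇒  2A = -40, A = -20.
Then Σ (x_i + x_{i+1})·c_i = 1480, so x̄ = 1480 / (6·(-20)) = -37/3.

-37/3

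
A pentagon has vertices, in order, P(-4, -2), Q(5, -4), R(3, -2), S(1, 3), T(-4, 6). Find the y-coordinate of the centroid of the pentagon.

Apply the shoelace formula. First the cross-terms c_i = x_i·y_{i+1} − x_{i+1}·y_i:
  26, 2, 11, 18, 32  ⇒  2A = 89, A = 44.5.
Then Σ (y_i + y_{i+1})·c_i = 133, so ȳ = 133 / (6·44.5) = 133/267.

133/267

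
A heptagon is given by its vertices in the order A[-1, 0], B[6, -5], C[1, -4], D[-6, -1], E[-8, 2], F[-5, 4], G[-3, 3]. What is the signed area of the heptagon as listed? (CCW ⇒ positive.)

Σ = (5) + (-19) + (-25) + (-20) + (-22) + (-3) + (3) = -81
Signed area = Σ/2 = -40.5 (negative ⇒ clockwise traversal).

-40.5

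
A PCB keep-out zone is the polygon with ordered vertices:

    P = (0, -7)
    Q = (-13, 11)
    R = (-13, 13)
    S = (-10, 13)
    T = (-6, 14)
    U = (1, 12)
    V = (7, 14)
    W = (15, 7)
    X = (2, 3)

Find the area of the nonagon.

259

Apply Gauss's area formula: 2A = Σ (x_i·y_{i+1} − x_{i+1}·y_i), indices taken mod 9.
Cross-terms: -91, -26, -39, -62, -86, -70, -161, 31, -14  ⇒  Σ = -518
Area = |Σ|/2 = 259.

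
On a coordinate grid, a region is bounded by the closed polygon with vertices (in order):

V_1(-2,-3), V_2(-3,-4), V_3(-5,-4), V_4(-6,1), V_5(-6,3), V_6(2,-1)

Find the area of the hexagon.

Apply the shoelace (surveyor's) formula: 2A = Σ (x_i·y_{i+1} − x_{i+1}·y_i), indices taken mod 6.
Cross-terms: -1, -8, -29, -12, 0, -8  ⇒  Σ = -58
Area = |Σ|/2 = 29.

29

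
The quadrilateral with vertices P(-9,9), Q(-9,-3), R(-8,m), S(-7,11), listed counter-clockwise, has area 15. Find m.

Write out the shoelace sum; only the two edges meeting at R involve m:
2·Area = [((-9)·m − (-8)·(-3)) + ((-8)·11 − (-7)·m)] + 144
       = -2·m + 32 = 30
⇒ m = 1.

1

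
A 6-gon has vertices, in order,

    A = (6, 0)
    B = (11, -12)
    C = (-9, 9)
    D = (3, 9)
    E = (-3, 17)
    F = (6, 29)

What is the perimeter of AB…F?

|AB| = √((5)² + (-12)²) = √169 = 13
|BC| = √((-20)² + (21)²) = √841 = 29
|CD| = √((12)² + (0)²) = √144 = 12
|DE| = √((-6)² + (8)²) = √100 = 10
|EF| = √((9)² + (12)²) = √225 = 15
|FA| = √((0)² + (-29)²) = √841 = 29
Perimeter = 13 + 29 + 12 + 10 + 15 + 29 = 108.

108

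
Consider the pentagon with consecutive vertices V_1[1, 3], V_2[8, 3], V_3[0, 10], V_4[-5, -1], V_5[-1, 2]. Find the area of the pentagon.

46.5

Apply the shoelace formula: 2A = Σ (x_i·y_{i+1} − x_{i+1}·y_i), indices taken mod 5.
Σ = (-21) + (80) + (50) + (-11) + (-5) = 93
Area = |Σ|/2 = 46.5.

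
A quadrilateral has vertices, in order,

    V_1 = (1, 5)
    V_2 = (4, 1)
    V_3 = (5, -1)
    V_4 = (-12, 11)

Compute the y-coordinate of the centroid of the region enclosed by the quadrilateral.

Apply the shoelace formula. First the cross-terms c_i = x_i·y_{i+1} − x_{i+1}·y_i:
  -19, -9, 43, -71  ⇒  2A = -56, A = -28.
Then Σ (y_i + y_{i+1})·c_i = -820, so ȳ = -820 / (6·(-28)) = 205/42.

205/42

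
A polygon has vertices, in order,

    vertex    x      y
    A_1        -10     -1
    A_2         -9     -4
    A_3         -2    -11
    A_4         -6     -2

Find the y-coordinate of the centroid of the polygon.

Apply the shoelace formula. First the cross-terms c_i = x_i·y_{i+1} − x_{i+1}·y_i:
  31, 91, -62, -14  ⇒  2A = 46, A = 23.
Then Σ (y_i + y_{i+1})·c_i = -672, so ȳ = -672 / (6·23) = -112/23.

-112/23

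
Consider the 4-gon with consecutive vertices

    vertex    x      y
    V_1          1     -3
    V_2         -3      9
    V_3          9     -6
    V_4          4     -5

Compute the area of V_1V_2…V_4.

Apply the surveyor's formula: 2A = Σ (x_i·y_{i+1} − x_{i+1}·y_i), indices taken mod 4.
Σ = (0) + (-63) + (-21) + (-7) = -91
Area = |Σ|/2 = 45.5.

45.5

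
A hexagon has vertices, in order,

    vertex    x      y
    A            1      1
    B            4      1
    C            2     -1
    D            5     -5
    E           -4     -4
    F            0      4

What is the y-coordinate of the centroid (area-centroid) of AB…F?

-182/111

Apply Gauss's area formula. First the cross-terms c_i = x_i·y_{i+1} − x_{i+1}·y_i:
  -3, -6, -5, -40, -16, -4  ⇒  2A = -74, A = -37.
Then Σ (y_i + y_{i+1})·c_i = 364, so ȳ = 364 / (6·(-37)) = -182/111.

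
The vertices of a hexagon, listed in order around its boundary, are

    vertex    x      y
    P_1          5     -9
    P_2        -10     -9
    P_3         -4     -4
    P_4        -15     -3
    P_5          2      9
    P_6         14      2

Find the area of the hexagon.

P_1→P_2: (5)(-9) − (-10)(-9) = -135
P_2→P_3: (-10)(-4) − (-4)(-9) = 4
P_3→P_4: (-4)(-3) − (-15)(-4) = -48
P_4→P_5: (-15)(9) − (2)(-3) = -129
P_5→P_6: (2)(2) − (14)(9) = -122
P_6→P_1: (14)(-9) − (5)(2) = -136
Σ = -566
Area = |Σ|/2 = 283.

283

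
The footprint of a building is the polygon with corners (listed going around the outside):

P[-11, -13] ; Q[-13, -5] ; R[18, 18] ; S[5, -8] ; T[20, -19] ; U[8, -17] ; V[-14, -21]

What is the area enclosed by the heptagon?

535

Apply the surveyor's formula: 2A = Σ (x_i·y_{i+1} − x_{i+1}·y_i), indices taken mod 7.
Cross-terms: -114, -144, -234, 65, -188, -406, -49  ⇒  Σ = -1070
Area = |Σ|/2 = 535.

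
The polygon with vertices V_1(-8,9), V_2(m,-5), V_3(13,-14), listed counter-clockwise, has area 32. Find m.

2

Write out the shoelace sum; only the two edges meeting at V_2 involve m:
2·Area = [((-8)·(-5) − m·9) + (m·(-14) − 13·(-5))] + 5
       = -23·m + 110 = 64
⇒ m = 2.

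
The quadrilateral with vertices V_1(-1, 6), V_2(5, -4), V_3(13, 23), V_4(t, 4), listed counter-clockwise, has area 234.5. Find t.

The doubled signed area Σ (x_i y_{i+1} − x_{i+1} y_i) is linear in t.
With t=0 it equals 197; the coefficient of t is -17 (from the two edges through V_4).
So -17·t + 197 = 2·234.5 = 469 ⇒ t = -16.

-16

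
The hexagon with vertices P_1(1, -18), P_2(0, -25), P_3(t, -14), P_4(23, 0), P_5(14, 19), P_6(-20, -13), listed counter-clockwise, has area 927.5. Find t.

The doubled signed area Σ (x_i y_{i+1} − x_{i+1} y_i) is linear in t.
With t=0 it equals 1305; the coefficient of t is 25 (from the two edges through P_3).
So 25·t + 1305 = 2·927.5 = 1855 ⇒ t = 22.

22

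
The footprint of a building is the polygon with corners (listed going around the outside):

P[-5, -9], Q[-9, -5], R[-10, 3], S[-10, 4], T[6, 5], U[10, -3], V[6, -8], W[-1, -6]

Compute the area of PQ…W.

206

Apply the shoelace formula: 2A = Σ (x_i·y_{i+1} − x_{i+1}·y_i), indices taken mod 8.
Cross-terms: -56, -77, -10, -74, -68, -62, -44, -21  ⇒  Σ = -412
Area = |Σ|/2 = 206.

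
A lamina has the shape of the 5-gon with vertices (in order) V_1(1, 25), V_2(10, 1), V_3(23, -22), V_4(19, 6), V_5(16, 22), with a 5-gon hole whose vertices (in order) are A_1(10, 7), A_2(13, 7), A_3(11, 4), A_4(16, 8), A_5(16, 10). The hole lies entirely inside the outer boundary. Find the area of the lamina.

371

Outer boundary:
V_1→V_2: (1)(1) − (10)(25) = -249
V_2→V_3: (10)(-22) − (23)(1) = -243
V_3→V_4: (23)(6) − (19)(-22) = 556
V_4→V_5: (19)(22) − (16)(6) = 322
V_5→V_1: (16)(25) − (1)(22) = 378
Σ = 764
Area = |Σ|/2 = 382.
Hole:
Apply Gauss's area formula: 2A = Σ (x_i·y_{i+1} − x_{i+1}·y_i), indices taken mod 5.
A_1→A_2: (10)(7) − (13)(7) = -21
A_2→A_3: (13)(4) − (11)(7) = -25
A_3→A_4: (11)(8) − (16)(4) = 24
A_4→A_5: (16)(10) − (16)(8) = 32
A_5→A_1: (16)(7) − (10)(10) = 12
Σ = 22
Area = |Σ|/2 = 11.
Net area = 382 − 11 = 371.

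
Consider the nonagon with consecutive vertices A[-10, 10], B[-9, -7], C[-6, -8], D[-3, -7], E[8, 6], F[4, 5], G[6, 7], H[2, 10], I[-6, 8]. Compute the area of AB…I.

201

Apply the shoelace (surveyor's) formula: 2A = Σ (x_i·y_{i+1} − x_{i+1}·y_i), indices taken mod 9.
Cross-terms: 160, 30, 18, 38, 16, -2, 46, 76, 20  ⇒  Σ = 402
Area = |Σ|/2 = 201.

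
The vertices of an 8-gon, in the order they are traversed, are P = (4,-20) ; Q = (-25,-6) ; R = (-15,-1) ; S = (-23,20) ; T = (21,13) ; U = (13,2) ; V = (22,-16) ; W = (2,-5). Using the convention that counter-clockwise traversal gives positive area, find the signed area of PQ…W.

-1054

Apply Gauss's area formula: 2A = Σ (x_i·y_{i+1} − x_{i+1}·y_i), indices taken mod 8.
Σ = (-524) + (-65) + (-323) + (-719) + (-127) + (-252) + (-78) + (-20) = -2108
Signed area = Σ/2 = -1054 (negative ⇒ clockwise traversal).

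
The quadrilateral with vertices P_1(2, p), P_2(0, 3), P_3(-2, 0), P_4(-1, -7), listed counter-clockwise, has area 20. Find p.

0

Write out the shoelace sum; only the two edges meeting at P_1 involve p:
2·Area = [((-1)·p − 2·(-7)) + (2·3 − 0·p)] + 20
       = -1·p + 40 = 40
⇒ p = 0.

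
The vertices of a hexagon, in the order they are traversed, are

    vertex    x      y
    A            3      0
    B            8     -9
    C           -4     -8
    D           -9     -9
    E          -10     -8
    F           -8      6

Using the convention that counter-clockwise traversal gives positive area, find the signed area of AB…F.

Apply the shoelace formula: 2A = Σ (x_i·y_{i+1} − x_{i+1}·y_i), indices taken mod 6.
Σ = (-27) + (-100) + (-36) + (-18) + (-124) + (-18) = -323
Signed area = Σ/2 = -161.5 (negative ⇒ clockwise traversal).

-161.5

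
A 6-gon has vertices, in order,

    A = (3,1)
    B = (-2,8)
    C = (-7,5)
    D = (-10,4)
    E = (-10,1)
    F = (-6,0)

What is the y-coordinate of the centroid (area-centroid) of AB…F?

295/93

Apply the surveyor's formula. First the cross-terms c_i = x_i·y_{i+1} − x_{i+1}·y_i:
  26, 46, 22, 30, 6, -6  ⇒  2A = 124, A = 62.
Then Σ (y_i + y_{i+1})·c_i = 1180, so ȳ = 1180 / (6·62) = 295/93.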